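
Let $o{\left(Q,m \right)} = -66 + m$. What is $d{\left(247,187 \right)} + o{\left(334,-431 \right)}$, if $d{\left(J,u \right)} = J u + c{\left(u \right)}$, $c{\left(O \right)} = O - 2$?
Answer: $45877$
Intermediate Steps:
$c{\left(O \right)} = -2 + O$ ($c{\left(O \right)} = O - 2 = -2 + O$)
$d{\left(J,u \right)} = -2 + u + J u$ ($d{\left(J,u \right)} = J u + \left(-2 + u\right) = -2 + u + J u$)
$d{\left(247,187 \right)} + o{\left(334,-431 \right)} = \left(-2 + 187 + 247 \cdot 187\right) - 497 = \left(-2 + 187 + 46189\right) - 497 = 46374 - 497 = 45877$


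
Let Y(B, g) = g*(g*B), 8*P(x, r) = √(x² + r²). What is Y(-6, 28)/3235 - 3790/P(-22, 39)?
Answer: -4704/3235 - 6064*√2005/401 ≈ -678.58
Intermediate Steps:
P(x, r) = √(r² + x²)/8 (P(x, r) = √(x² + r²)/8 = √(r² + x²)/8)
Y(B, g) = B*g² (Y(B, g) = g*(B*g) = B*g²)
Y(-6, 28)/3235 - 3790/P(-22, 39) = -6*28²/3235 - 3790*8/√(39² + (-22)²) = -6*784*(1/3235) - 3790*8/√(1521 + 484) = -4704*1/3235 - 3790*8*√2005/2005 = -4704/3235 - 6064*√2005/401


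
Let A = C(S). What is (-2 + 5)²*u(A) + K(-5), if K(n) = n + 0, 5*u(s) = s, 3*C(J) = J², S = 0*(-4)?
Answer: -5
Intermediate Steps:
S = 0
C(J) = J²/3
A = 0 (A = (⅓)*0² = (⅓)*0 = 0)
u(s) = s/5
K(n) = n
(-2 + 5)²*u(A) + K(-5) = (-2 + 5)²*((⅕)*0) - 5 = 3²*0 - 5 = 9*0 - 5 = 0 - 5 = -5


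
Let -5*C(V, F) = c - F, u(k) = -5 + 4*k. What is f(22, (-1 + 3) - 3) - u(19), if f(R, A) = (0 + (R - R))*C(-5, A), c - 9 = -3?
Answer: -71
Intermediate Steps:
c = 6 (c = 9 - 3 = 6)
C(V, F) = -6/5 + F/5 (C(V, F) = -(6 - F)/5 = -6/5 + F/5)
f(R, A) = 0 (f(R, A) = (0 + (R - R))*(-6/5 + A/5) = (0 + 0)*(-6/5 + A/5) = 0*(-6/5 + A/5) = 0)
f(22, (-1 + 3) - 3) - u(19) = 0 - (-5 + 4*19) = 0 - (-5 + 76) = 0 - 1*71 = 0 - 71 = -71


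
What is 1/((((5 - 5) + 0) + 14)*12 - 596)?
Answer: -1/428 ≈ -0.0023364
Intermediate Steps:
1/((((5 - 5) + 0) + 14)*12 - 596) = 1/(((0 + 0) + 14)*12 - 596) = 1/((0 + 14)*12 - 596) = 1/(14*12 - 596) = 1/(168 - 596) = 1/(-428) = -1/428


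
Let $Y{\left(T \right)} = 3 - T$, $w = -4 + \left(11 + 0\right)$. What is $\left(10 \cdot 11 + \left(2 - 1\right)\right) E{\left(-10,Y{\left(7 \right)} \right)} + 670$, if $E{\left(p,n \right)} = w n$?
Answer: $-2438$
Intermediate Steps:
$w = 7$ ($w = -4 + 11 = 7$)
$E{\left(p,n \right)} = 7 n$
$\left(10 \cdot 11 + \left(2 - 1\right)\right) E{\left(-10,Y{\left(7 \right)} \right)} + 670 = \left(10 \cdot 11 + \left(2 - 1\right)\right) 7 \left(3 - 7\right) + 670 = \left(110 + 1\right) 7 \left(3 - 7\right) + 670 = 111 \cdot 7 \left(-4\right) + 670 = 111 \left(-28\right) + 670 = -3108 + 670 = -2438$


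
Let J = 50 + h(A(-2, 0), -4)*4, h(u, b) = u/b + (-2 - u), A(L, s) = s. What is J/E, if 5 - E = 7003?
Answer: -21/3499 ≈ -0.0060017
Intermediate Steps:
h(u, b) = -2 - u + u/b (h(u, b) = u/b + (-2 - u) = -2 - u + u/b)
E = -6998 (E = 5 - 1*7003 = 5 - 7003 = -6998)
J = 42 (J = 50 + (-2 - 1*0 + 0/(-4))*4 = 50 + (-2 + 0 + 0*(-1/4))*4 = 50 + (-2 + 0 + 0)*4 = 50 - 2*4 = 50 - 8 = 42)
J/E = 42/(-6998) = 42*(-1/6998) = -21/3499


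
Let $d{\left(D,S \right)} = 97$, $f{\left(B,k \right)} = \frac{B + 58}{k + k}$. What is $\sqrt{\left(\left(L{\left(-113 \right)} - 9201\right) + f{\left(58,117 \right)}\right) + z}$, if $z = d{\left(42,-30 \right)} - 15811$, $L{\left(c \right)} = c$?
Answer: $\frac{i \sqrt{38066834}}{39} \approx 158.2 i$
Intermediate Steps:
$f{\left(B,k \right)} = \frac{58 + B}{2 k}$
$z = -15714$ ($z = 97 - 15811 = -15714$)
$\sqrt{\left(\left(L{\left(-113 \right)} - 9201\right) + f{\left(58,117 \right)}\right) + z} = \sqrt{\left(\left(-113 - 9201\right) + \frac{58 + 58}{2 \cdot 117}\right) - 15714} = \sqrt{\left(-9314 + \frac{1}{2} \cdot \frac{1}{117} \cdot 116\right) - 15714} = \sqrt{\left(-9314 + \frac{58}{117}\right) - 15714} = \sqrt{- \frac{1089680}{117} - 15714} = \sqrt{- \frac{2928218}{117}} = \frac{i \sqrt{38066834}}{39}$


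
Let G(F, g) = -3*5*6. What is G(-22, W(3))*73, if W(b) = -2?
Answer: -6570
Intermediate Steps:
G(F, g) = -90 (G(F, g) = -15*6 = -90)
G(-22, W(3))*73 = -90*73 = -6570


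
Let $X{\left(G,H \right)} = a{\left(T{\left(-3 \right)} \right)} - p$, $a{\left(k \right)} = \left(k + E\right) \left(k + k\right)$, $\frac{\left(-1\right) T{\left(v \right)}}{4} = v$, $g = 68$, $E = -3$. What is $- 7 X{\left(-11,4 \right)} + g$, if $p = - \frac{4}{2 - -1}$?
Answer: $- \frac{4360}{3} \approx -1453.3$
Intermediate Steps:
$T{\left(v \right)} = - 4 v$
$a{\left(k \right)} = 2 k \left(-3 + k\right)$ ($a{\left(k \right)} = \left(k - 3\right) \left(k + k\right) = \left(-3 + k\right) 2 k = 2 k \left(-3 + k\right)$)
$p = - \frac{4}{3}$ ($p = - \frac{4}{2 + 1} = - \frac{4}{3} \approx -1.3333$)
$X{\left(G,H \right)} = \frac{652}{3}$ ($X{\left(G,H \right)} = 2 \left(\left(-4\right) \left(-3\right)\right) \left(-3 - -12\right) - - \frac{4}{3} = 2 \cdot 12 \left(-3 + 12\right) + \frac{4}{3} = 2 \cdot 12 \cdot 9 + \frac{4}{3} = 216 + \frac{4}{3} = \frac{652}{3}$)
$- 7 X{\left(-11,4 \right)} + g = \left(-7\right) \frac{652}{3} + 68 = - \frac{4564}{3} + 68 = - \frac{4360}{3}$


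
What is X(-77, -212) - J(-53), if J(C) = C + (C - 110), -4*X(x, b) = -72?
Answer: 234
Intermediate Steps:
X(x, b) = 18 (X(x, b) = -¼*(-72) = 18)
J(C) = -110 + 2*C (J(C) = C + (-110 + C) = -110 + 2*C)
X(-77, -212) - J(-53) = 18 - (-110 + 2*(-53)) = 18 - (-110 - 106) = 18 - 1*(-216) = 18 + 216 = 234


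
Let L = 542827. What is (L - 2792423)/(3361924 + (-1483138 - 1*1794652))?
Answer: -1124798/42067 ≈ -26.738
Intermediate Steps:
(L - 2792423)/(3361924 + (-1483138 - 1*1794652)) = (542827 - 2792423)/(3361924 + (-1483138 - 1*1794652)) = -2249596/(3361924 + (-1483138 - 1794652)) = -2249596/(3361924 - 3277790) = -2249596/84134 = -2249596*1/84134 = -1124798/42067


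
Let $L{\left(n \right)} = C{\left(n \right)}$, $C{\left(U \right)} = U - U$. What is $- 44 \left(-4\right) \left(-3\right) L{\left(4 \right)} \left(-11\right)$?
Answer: $0$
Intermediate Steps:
$C{\left(U \right)} = 0$
$L{\left(n \right)} = 0$
$- 44 \left(-4\right) \left(-3\right) L{\left(4 \right)} \left(-11\right) = - 44 \left(-4\right) \left(-3\right) 0 \left(-11\right) = - 44 \cdot 12 \cdot 0 \left(-11\right) = \left(-44\right) 0 \left(-11\right) = 0 \left(-11\right) = 0$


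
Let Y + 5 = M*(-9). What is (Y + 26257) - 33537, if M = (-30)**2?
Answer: -15385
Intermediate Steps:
M = 900
Y = -8105 (Y = -5 + 900*(-9) = -5 - 8100 = -8105)
(Y + 26257) - 33537 = (-8105 + 26257) - 33537 = 18152 - 33537 = -15385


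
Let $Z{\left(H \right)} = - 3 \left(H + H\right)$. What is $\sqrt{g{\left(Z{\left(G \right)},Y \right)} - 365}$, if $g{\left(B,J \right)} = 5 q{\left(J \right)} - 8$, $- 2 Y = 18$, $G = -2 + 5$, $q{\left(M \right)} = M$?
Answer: $i \sqrt{418} \approx 20.445 i$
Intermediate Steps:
$G = 3$
$Z{\left(H \right)} = - 6 H$ ($Z{\left(H \right)} = - 3 \cdot 2 H = - 6 H$)
$Y = -9$ ($Y = \left(- \frac{1}{2}\right) 18 = -9$)
$g{\left(B,J \right)} = -8 + 5 J$ ($g{\left(B,J \right)} = 5 J - 8 = -8 + 5 J$)
$\sqrt{g{\left(Z{\left(G \right)},Y \right)} - 365} = \sqrt{\left(-8 + 5 \left(-9\right)\right) - 365} = \sqrt{\left(-8 - 45\right) - 365} = \sqrt{-53 - 365} = \sqrt{-418} = i \sqrt{418}$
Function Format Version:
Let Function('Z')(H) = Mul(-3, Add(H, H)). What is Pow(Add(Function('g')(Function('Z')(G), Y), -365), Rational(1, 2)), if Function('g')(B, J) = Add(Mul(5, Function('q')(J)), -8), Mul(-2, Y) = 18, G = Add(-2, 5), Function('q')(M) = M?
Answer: Mul(I, Pow(418, Rational(1, 2))) ≈ Mul(20.445, I)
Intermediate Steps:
G = 3
Function('Z')(H) = Mul(-6, H) (Function('Z')(H) = Mul(-3, Mul(2, H)) = Mul(-6, H))
Y = -9 (Y = Mul(Rational(-1, 2), 18) = -9)
Function('g')(B, J) = Add(-8, Mul(5, J)) (Function('g')(B, J) = Add(Mul(5, J), -8) = Add(-8, Mul(5, J)))
Pow(Add(Function('g')(Function('Z')(G), Y), -365), Rational(1, 2)) = Pow(Add(Add(-8, Mul(5, -9)), -365), Rational(1, 2)) = Pow(Add(Add(-8, -45), -365), Rational(1, 2)) = Pow(Add(-53, -365), Rational(1, 2)) = Pow(-418, Rational(1, 2)) = Mul(I, Pow(418, Rational(1, 2)))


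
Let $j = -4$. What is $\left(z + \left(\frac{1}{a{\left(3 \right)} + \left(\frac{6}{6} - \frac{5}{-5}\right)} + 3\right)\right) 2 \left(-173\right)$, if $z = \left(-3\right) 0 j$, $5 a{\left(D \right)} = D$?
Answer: $- \frac{15224}{13} \approx -1171.1$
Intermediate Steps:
$a{\left(D \right)} = \frac{D}{5}$
$z = 0$ ($z = \left(-3\right) 0 \left(-4\right) = 0 \left(-4\right) = 0$)
$\left(z + \left(\frac{1}{a{\left(3 \right)} + \left(\frac{6}{6} - \frac{5}{-5}\right)} + 3\right)\right) 2 \left(-173\right) = \left(0 + \left(\frac{1}{\frac{1}{5} \cdot 3 + \left(\frac{6}{6} - \frac{5}{-5}\right)} + 3\right)\right) 2 \left(-173\right) = \left(0 + \left(\frac{1}{\frac{3}{5} + \left(6 \cdot \frac{1}{6} - -1\right)} + 3\right)\right) 2 \left(-173\right) = \left(0 + \left(\frac{1}{\frac{3}{5} + \left(1 + 1\right)} + 3\right)\right) 2 \left(-173\right) = \left(0 + \left(\frac{1}{\frac{3}{5} + 2} + 3\right)\right) 2 \left(-173\right) = \left(0 + \left(\frac{1}{\frac{13}{5}} + 3\right)\right) 2 \left(-173\right) = \left(0 + \left(\frac{5}{13} + 3\right)\right) 2 \left(-173\right) = \left(0 + \frac{44}{13}\right) 2 \left(-173\right) = \frac{44}{13} \cdot 2 \left(-173\right) = \frac{88}{13} \left(-173\right) = - \frac{15224}{13}$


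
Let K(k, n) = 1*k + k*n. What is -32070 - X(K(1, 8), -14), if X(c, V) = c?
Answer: -32079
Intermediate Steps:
K(k, n) = k + k*n
-32070 - X(K(1, 8), -14) = -32070 - (1 + 8) = -32070 - 9 = -32079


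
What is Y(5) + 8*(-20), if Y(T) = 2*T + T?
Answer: -145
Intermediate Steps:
Y(T) = 3*T
Y(5) + 8*(-20) = 3*5 + 8*(-20) = 15 - 160 = -145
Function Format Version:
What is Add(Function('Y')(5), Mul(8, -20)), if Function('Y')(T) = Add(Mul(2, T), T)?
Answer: -145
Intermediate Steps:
Function('Y')(T) = Mul(3, T)
Add(Function('Y')(5), Mul(8, -20)) = Add(Mul(3, 5), Mul(8, -20)) = Add(15, -160) = -145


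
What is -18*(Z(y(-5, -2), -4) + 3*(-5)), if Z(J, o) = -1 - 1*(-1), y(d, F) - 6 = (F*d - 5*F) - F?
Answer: 270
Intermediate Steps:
y(d, F) = 6 - 6*F + F*d (y(d, F) = 6 + ((F*d - 5*F) - F) = 6 + ((-5*F + F*d) - F) = 6 + (-6*F + F*d) = 6 - 6*F + F*d)
Z(J, o) = 0 (Z(J, o) = -1 + 1 = 0)
-18*(Z(y(-5, -2), -4) + 3*(-5)) = -18*(0 + 3*(-5)) = -18*(0 - 15) = -18*(-15) = 270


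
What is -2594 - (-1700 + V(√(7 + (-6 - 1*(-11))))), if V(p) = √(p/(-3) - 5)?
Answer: -894 - I*√(45 + 6*√3)/3 ≈ -894.0 - 2.4809*I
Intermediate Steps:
V(p) = √(-5 - p/3) (V(p) = √(-p/3 - 5) = √(-5 - p/3))
-2594 - (-1700 + V(√(7 + (-6 - 1*(-11))))) = -2594 - (-1700 + √(-45 - 3*√(7 + (-6 - 1*(-11))))/3) = -2594 - (-1700 + √(-45 - 3*√(7 + (-6 + 11)))/3) = -2594 - (-1700 + √(-45 - 3*√(7 + 5))/3) = -2594 - (-1700 + √(-45 - 6*√3)/3) = -2594 + (1700 - √(-45 - 6*√3)/3) = -894 - √(-45 - 6*√3)/3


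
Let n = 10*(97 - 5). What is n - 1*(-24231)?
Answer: 25151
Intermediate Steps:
n = 920 (n = 10*92 = 920)
n - 1*(-24231) = 920 - 1*(-24231) = 920 + 24231 = 25151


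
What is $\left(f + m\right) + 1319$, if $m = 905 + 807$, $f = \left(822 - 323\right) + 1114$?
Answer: $4644$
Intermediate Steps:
$f = 1613$ ($f = 499 + 1114 = 1613$)
$m = 1712$
$\left(f + m\right) + 1319 = \left(1613 + 1712\right) + 1319 = 3325 + 1319 = 4644$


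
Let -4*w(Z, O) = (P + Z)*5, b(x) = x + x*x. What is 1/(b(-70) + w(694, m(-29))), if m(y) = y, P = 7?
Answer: 4/15815 ≈ 0.00025292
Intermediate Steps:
b(x) = x + x²
w(Z, O) = -35/4 - 5*Z/4 (w(Z, O) = -(7 + Z)*5/4 = -(35 + 5*Z)/4 = -35/4 - 5*Z/4)
1/(b(-70) + w(694, m(-29))) = 1/(-70*(1 - 70) + (-35/4 - 5/4*694)) = 1/(-70*(-69) + (-35/4 - 1735/2)) = 1/(4830 - 3505/4) = 1/(15815/4) = 4/15815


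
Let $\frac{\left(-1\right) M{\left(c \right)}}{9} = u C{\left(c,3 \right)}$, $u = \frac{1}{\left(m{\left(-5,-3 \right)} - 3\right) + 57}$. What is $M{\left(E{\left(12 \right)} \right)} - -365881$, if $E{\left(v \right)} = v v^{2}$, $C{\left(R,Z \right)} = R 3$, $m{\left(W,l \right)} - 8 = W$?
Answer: $\frac{6936187}{19} \approx 3.6506 \cdot 10^{5}$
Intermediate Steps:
$m{\left(W,l \right)} = 8 + W$
$C{\left(R,Z \right)} = 3 R$
$E{\left(v \right)} = v^{3}$
$u = \frac{1}{57}$ ($u = \frac{1}{\left(\left(8 - 5\right) - 3\right) + 57} = \frac{1}{\left(3 - 3\right) + 57} = \frac{1}{0 + 57} = \frac{1}{57} \approx 0.017544$)
$M{\left(c \right)} = - \frac{9 c}{19}$ ($M{\left(c \right)} = - 9 \frac{3 c}{57} = - 9 \frac{c}{19} = - \frac{9 c}{19}$)
$M{\left(E{\left(12 \right)} \right)} - -365881 = - \frac{9 \cdot 12^{3}}{19} - -365881 = \left(- \frac{9}{19}\right) 1728 + 365881 = - \frac{15552}{19} + 365881 = \frac{6936187}{19}$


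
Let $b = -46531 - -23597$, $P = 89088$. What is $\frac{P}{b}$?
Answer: $- \frac{44544}{11467} \approx -3.8845$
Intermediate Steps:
$b = -22934$ ($b = -46531 + 23597 = -22934$)
$\frac{P}{b} = \frac{89088}{-22934} = 89088 \left(- \frac{1}{22934}\right) = - \frac{44544}{11467}$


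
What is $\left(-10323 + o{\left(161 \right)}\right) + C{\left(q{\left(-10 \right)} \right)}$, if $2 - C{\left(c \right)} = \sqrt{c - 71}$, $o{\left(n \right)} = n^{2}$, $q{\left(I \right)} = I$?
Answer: $15600 - 9 i \approx 15600.0 - 9.0 i$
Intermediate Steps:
$C{\left(c \right)} = 2 - \sqrt{-71 + c}$ ($C{\left(c \right)} = 2 - \sqrt{c - 71} = 2 - \sqrt{-71 + c}$)
$\left(-10323 + o{\left(161 \right)}\right) + C{\left(q{\left(-10 \right)} \right)} = \left(-10323 + 161^{2}\right) + \left(2 - \sqrt{-71 - 10}\right) = \left(-10323 + 25921\right) + \left(2 - \sqrt{-81}\right) = 15598 + \left(2 - 9 i\right) = 15600 - 9 i$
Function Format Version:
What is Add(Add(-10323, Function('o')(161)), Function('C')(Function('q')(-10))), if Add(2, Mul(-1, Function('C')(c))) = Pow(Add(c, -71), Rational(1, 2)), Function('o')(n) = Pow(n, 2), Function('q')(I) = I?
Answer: Add(15600, Mul(-9, I)) ≈ Add(15600., Mul(-9.0000, I))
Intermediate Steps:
Function('C')(c) = Add(2, Mul(-1, Pow(Add(-71, c), Rational(1, 2)))) (Function('C')(c) = Add(2, Mul(-1, Pow(Add(c, -71), Rational(1, 2)))) = Add(2, Mul(-1, Pow(Add(-71, c), Rational(1, 2)))))
Add(Add(-10323, Function('o')(161)), Function('C')(Function('q')(-10))) = Add(Add(-10323, Pow(161, 2)), Add(2, Mul(-1, Pow(Add(-71, -10), Rational(1, 2))))) = Add(Add(-10323, 25921), Add(2, Mul(-1, Pow(-81, Rational(1, 2))))) = Add(15598, Add(2, Mul(-1, Mul(9, I)))) = Add(15598, Add(2, Mul(-9, I))) = Add(15600, Mul(-9, I))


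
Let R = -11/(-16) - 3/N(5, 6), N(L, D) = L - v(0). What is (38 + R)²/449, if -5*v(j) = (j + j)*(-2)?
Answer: 9284209/2873600 ≈ 3.2309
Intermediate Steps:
v(j) = 4*j/5 (v(j) = -(j + j)*(-2)/5 = -2*j*(-2)/5 = -(-4)*j/5 = 4*j/5)
N(L, D) = L (N(L, D) = L - 4*0/5 = L - 1*0 = L + 0 = L)
R = 7/80 (R = -11/(-16) - 3/5 = -11*(-1/16) - 3*⅕ = 11/16 - ⅗ = 7/80 ≈ 0.087500)
(38 + R)²/449 = (38 + 7/80)²/449 = (3047/80)²*(1/449) = (9284209/6400)*(1/449) = 9284209/2873600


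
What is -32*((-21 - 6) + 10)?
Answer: 544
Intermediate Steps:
-32*((-21 - 6) + 10) = -32*(-27 + 10) = -32*(-17) = 544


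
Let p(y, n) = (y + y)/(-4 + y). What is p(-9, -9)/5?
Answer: 18/65 ≈ 0.27692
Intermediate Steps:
p(y, n) = 2*y/(-4 + y) (p(y, n) = (2*y)/(-4 + y) = 2*y/(-4 + y))
p(-9, -9)/5 = (2*(-9)/(-4 - 9))/5 = (2*(-9)/(-13))/5 = (2*(-9)*(-1/13))/5 = (⅕)*(18/13) = 18/65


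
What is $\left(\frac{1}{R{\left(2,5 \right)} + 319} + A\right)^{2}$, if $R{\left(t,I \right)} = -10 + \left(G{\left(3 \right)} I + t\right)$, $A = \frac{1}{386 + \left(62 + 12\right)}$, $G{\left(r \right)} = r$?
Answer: $\frac{154449}{5622000400} \approx 2.7472 \cdot 10^{-5}$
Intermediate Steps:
$A = \frac{1}{460}$ ($A = \frac{1}{386 + 74} = \frac{1}{460} \approx 0.0021739$)
$R{\left(t,I \right)} = -10 + t + 3 I$ ($R{\left(t,I \right)} = -10 + \left(3 I + t\right) = -10 + \left(t + 3 I\right) = -10 + t + 3 I$)
$\left(\frac{1}{R{\left(2,5 \right)} + 319} + A\right)^{2} = \left(\frac{1}{\left(-10 + 2 + 3 \cdot 5\right) + 319} + \frac{1}{460}\right)^{2} = \left(\frac{1}{\left(-10 + 2 + 15\right) + 319} + \frac{1}{460}\right)^{2} = \left(\frac{1}{7 + 319} + \frac{1}{460}\right)^{2} = \left(\frac{1}{326} + \frac{1}{460}\right)^{2} = \left(\frac{393}{74980}\right)^{2} = \frac{154449}{5622000400}$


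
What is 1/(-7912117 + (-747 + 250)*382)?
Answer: -1/8101971 ≈ -1.2343e-7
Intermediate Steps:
1/(-7912117 + (-747 + 250)*382) = 1/(-7912117 - 497*382) = 1/(-7912117 - 189854) = 1/(-8101971) = -1/8101971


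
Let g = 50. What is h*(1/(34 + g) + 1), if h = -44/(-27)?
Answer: 935/567 ≈ 1.6490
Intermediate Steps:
h = 44/27 (h = -44*(-1/27) = 44/27 ≈ 1.6296)
h*(1/(34 + g) + 1) = 44*(1/(34 + 50) + 1)/27 = 44*(1/84 + 1)/27 = (44/27)*(85/84) = 935/567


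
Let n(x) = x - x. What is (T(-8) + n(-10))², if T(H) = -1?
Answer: 1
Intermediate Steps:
n(x) = 0
(T(-8) + n(-10))² = (-1 + 0)² = (-1)² = 1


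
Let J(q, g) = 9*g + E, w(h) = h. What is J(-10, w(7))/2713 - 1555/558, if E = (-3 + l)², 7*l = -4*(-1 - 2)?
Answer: -204949291/74178846 ≈ -2.7629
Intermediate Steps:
l = 12/7 (l = (-4*(-1 - 2))/7 = (-4*(-3))/7 = (⅐)*12 = 12/7 ≈ 1.7143)
E = 81/49 (E = (-3 + 12/7)² = (-9/7)² = 81/49 ≈ 1.6531)
J(q, g) = 81/49 + 9*g (J(q, g) = 9*g + 81/49 = 81/49 + 9*g)
J(-10, w(7))/2713 - 1555/558 = (81/49 + 9*7)/2713 - 1555/558 = (81/49 + 63)*(1/2713) - 1555*1/558 = (3168/49)*(1/2713) - 1555/558 = 3168/132937 - 1555/558 = -204949291/74178846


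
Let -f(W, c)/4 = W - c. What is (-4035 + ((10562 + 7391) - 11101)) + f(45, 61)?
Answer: 2881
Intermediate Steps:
f(W, c) = -4*W + 4*c (f(W, c) = -4*(W - c) = -4*W + 4*c)
(-4035 + ((10562 + 7391) - 11101)) + f(45, 61) = (-4035 + ((10562 + 7391) - 11101)) + (-4*45 + 4*61) = (-4035 + (17953 - 11101)) + (-180 + 244) = (-4035 + 6852) + 64 = 2817 + 64 = 2881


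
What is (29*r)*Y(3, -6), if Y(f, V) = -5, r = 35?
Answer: -5075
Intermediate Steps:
(29*r)*Y(3, -6) = (29*35)*(-5) = 1015*(-5) = -5075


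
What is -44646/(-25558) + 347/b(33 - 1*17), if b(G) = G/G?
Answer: 4456636/12779 ≈ 348.75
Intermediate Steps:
b(G) = 1
-44646/(-25558) + 347/b(33 - 1*17) = -44646/(-25558) + 347/1 = -44646*(-1/25558) + 347*1 = 22323/12779 + 347 = 4456636/12779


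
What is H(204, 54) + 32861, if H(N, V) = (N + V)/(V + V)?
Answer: 591541/18 ≈ 32863.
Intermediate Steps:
H(N, V) = (N + V)/(2*V) (H(N, V) = (N + V)/((2*V)) = (N + V)*(1/(2*V)) = (N + V)/(2*V))
H(204, 54) + 32861 = (½)*(204 + 54)/54 + 32861 = (½)*(1/54)*258 + 32861 = 43/18 + 32861 = 591541/18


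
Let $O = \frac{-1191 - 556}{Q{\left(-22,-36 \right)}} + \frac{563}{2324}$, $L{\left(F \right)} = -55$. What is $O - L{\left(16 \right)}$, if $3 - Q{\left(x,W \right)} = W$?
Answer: $\frac{946909}{90636} \approx 10.447$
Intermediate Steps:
$Q{\left(x,W \right)} = 3 - W$
$O = - \frac{4038071}{90636}$ ($O = \frac{-1191 - 556}{3 - -36} + \frac{563}{2324} = - \frac{1747}{3 + 36} + 563 \cdot \frac{1}{2324} = - \frac{1747}{39} + \frac{563}{2324} = - \frac{4038071}{90636} \approx -44.553$)
$O - L{\left(16 \right)} = - \frac{4038071}{90636} - -55 = - \frac{4038071}{90636} + 55 = \frac{946909}{90636}$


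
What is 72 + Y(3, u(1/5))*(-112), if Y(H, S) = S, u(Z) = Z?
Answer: 248/5 ≈ 49.600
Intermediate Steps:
72 + Y(3, u(1/5))*(-112) = 72 + (1/5)*(-112) = 72 + (1*(⅕))*(-112) = 72 + (⅕)*(-112) = 72 - 112/5 = 248/5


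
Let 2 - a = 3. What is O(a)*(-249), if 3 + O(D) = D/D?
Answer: 498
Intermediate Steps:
a = -1 (a = 2 - 1*3 = 2 - 3 = -1)
O(D) = -2 (O(D) = -3 + D/D = -3 + 1 = -2)
O(a)*(-249) = -2*(-249) = 498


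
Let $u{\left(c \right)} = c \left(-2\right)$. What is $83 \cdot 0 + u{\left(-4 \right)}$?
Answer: $8$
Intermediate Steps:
$u{\left(c \right)} = - 2 c$
$83 \cdot 0 + u{\left(-4 \right)} = 83 \cdot 0 - -8 = 0 + 8 = 8$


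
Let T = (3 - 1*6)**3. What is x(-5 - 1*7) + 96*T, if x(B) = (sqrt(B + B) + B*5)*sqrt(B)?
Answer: -2592 - 12*sqrt(2) - 120*I*sqrt(3) ≈ -2609.0 - 207.85*I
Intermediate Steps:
T = -27 (T = (3 - 6)**3 = (-3)**3 = -27)
x(B) = sqrt(B)*(5*B + sqrt(2)*sqrt(B)) (x(B) = (sqrt(2*B) + 5*B)*sqrt(B) = (sqrt(2)*sqrt(B) + 5*B)*sqrt(B) = (5*B + sqrt(2)*sqrt(B))*sqrt(B) = sqrt(B)*(5*B + sqrt(2)*sqrt(B)))
x(-5 - 1*7) + 96*T = (5*(-5 - 1*7)**(3/2) + (-5 - 1*7)*sqrt(2)) + 96*(-27) = (5*(-5 - 7)**(3/2) + (-5 - 7)*sqrt(2)) - 2592 = (5*(-12)**(3/2) - 12*sqrt(2)) - 2592 = (5*(-24*I*sqrt(3)) - 12*sqrt(2)) - 2592 = (-120*I*sqrt(3) - 12*sqrt(2)) - 2592 = (-12*sqrt(2) - 120*I*sqrt(3)) - 2592 = -2592 - 12*sqrt(2) - 120*I*sqrt(3)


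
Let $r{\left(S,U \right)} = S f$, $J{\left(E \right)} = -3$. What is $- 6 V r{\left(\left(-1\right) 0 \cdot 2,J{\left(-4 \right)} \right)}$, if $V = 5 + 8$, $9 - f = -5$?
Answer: $0$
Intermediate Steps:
$f = 14$ ($f = 9 - -5 = 9 + 5 = 14$)
$V = 13$
$r{\left(S,U \right)} = 14 S$ ($r{\left(S,U \right)} = S 14 = 14 S$)
$- 6 V r{\left(\left(-1\right) 0 \cdot 2,J{\left(-4 \right)} \right)} = \left(-6\right) 13 \cdot 14 \left(-1\right) 0 \cdot 2 = - 78 \cdot 14 \cdot 0 \cdot 2 = - 78 \cdot 14 \cdot 0 = \left(-78\right) 0 = 0$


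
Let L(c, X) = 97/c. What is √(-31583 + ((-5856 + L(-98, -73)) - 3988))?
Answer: I*√8119886/14 ≈ 203.54*I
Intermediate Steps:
√(-31583 + ((-5856 + L(-98, -73)) - 3988)) = √(-31583 + ((-5856 + 97/(-98)) - 3988)) = √(-31583 + ((-5856 + 97*(-1/98)) - 3988)) = √(-31583 + ((-5856 - 97/98) - 3988)) = √(-31583 + (-573985/98 - 3988)) = √(-31583 - 964809/98) = √(-4059943/98) = I*√8119886/14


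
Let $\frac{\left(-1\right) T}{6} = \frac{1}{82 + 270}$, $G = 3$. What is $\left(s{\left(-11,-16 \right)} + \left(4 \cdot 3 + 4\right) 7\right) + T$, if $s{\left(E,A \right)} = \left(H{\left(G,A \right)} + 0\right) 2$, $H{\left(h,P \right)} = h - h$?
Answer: $\frac{19709}{176} \approx 111.98$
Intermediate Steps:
$H{\left(h,P \right)} = 0$
$s{\left(E,A \right)} = 0$ ($s{\left(E,A \right)} = \left(0 + 0\right) 2 = 0 \cdot 2 = 0$)
$T = - \frac{3}{176}$ ($T = - \frac{6}{82 + 270} = - \frac{6}{352} = \left(-6\right) \frac{1}{352} = - \frac{3}{176} \approx -0.017045$)
$\left(s{\left(-11,-16 \right)} + \left(4 \cdot 3 + 4\right) 7\right) + T = \left(0 + \left(4 \cdot 3 + 4\right) 7\right) - \frac{3}{176} = \left(0 + \left(12 + 4\right) 7\right) - \frac{3}{176} = \left(0 + 16 \cdot 7\right) - \frac{3}{176} = \left(0 + 112\right) - \frac{3}{176} = 112 - \frac{3}{176} = \frac{19709}{176}$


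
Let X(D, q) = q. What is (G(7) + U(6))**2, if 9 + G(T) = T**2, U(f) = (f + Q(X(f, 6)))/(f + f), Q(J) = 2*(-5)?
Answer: 14161/9 ≈ 1573.4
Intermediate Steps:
Q(J) = -10
U(f) = (-10 + f)/(2*f) (U(f) = (f - 10)/(f + f) = (-10 + f)/((2*f)) = (-10 + f)*(1/(2*f)) = (-10 + f)/(2*f))
G(T) = -9 + T**2
(G(7) + U(6))**2 = ((-9 + 7**2) + (1/2)*(-10 + 6)/6)**2 = ((-9 + 49) + (1/2)*(1/6)*(-4))**2 = (40 - 1/3)**2 = (119/3)**2 = 14161/9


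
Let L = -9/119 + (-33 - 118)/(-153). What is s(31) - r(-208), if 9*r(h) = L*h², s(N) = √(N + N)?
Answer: -42225664/9639 + √62 ≈ -4372.8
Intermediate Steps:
s(N) = √2*√N (s(N) = √(2*N) = √2*√N)
L = 976/1071 (L = -9*1/119 - 151*(-1/153) = -9/119 + 151/153 = 976/1071 ≈ 0.91130)
r(h) = 976*h²/9639 (r(h) = (976*h²/1071)/9 = 976*h²/9639)
s(31) - r(-208) = √2*√31 - 976*(-208)²/9639 = √62 - 976*43264/9639 = √62 - 1*42225664/9639 = √62 - 42225664/9639 = -42225664/9639 + √62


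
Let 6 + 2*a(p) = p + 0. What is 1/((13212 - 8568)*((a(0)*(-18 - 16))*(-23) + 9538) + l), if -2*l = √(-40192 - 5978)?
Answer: 2474048/82632332335959 + I*√570/247896997007877 ≈ 2.994e-8 + 9.6309e-14*I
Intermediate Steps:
a(p) = -3 + p/2 (a(p) = -3 + (p + 0)/2 = -3 + p/2)
l = -9*I*√570/2 (l = -√(-40192 - 5978)/2 = -9*I*√570/2 ≈ -107.44*I)
1/((13212 - 8568)*((a(0)*(-18 - 16))*(-23) + 9538) + l) = 1/((13212 - 8568)*(((-3 + (½)*0)*(-18 - 16))*(-23) + 9538) - 9*I*√570/2) = 1/(4644*(((-3 + 0)*(-34))*(-23) + 9538) - 9*I*√570/2) = 1/(4644*(-3*(-34)*(-23) + 9538) - 9*I*√570/2) = 1/(4644*(102*(-23) + 9538) - 9*I*√570/2) = 1/(4644*(-2346 + 9538) - 9*I*√570/2) = 1/(4644*7192 - 9*I*√570/2) = 1/(33399648 - 9*I*√570/2)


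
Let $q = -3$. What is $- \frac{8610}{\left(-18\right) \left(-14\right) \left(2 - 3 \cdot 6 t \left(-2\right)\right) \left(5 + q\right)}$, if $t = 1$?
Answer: $- \frac{205}{456} \approx -0.44956$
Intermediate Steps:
$- \frac{8610}{\left(-18\right) \left(-14\right) \left(2 - 3 \cdot 6 t \left(-2\right)\right) \left(5 + q\right)} = - \frac{8610}{\left(-18\right) \left(-14\right) \left(2 - 3 \cdot 6 \cdot 1 \left(-2\right)\right) \left(5 - 3\right)} = - \frac{8610}{252 \left(2 - 3 \cdot 6 \left(-2\right)\right) 2} = - \frac{8610}{252 \left(2 - -36\right) 2} = - \frac{8610}{252 \left(2 + 36\right) 2} = - \frac{8610}{252 \cdot 38 \cdot 2} = - \frac{8610}{252 \cdot 76} = - \frac{8610}{19152} = \left(-8610\right) \frac{1}{19152} = - \frac{205}{456}$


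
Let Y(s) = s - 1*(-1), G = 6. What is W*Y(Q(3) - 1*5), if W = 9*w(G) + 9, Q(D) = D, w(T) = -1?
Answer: 0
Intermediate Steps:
W = 0 (W = 9*(-1) + 9 = -9 + 9 = 0)
Y(s) = 1 + s (Y(s) = s + 1 = 1 + s)
W*Y(Q(3) - 1*5) = 0*(1 + (3 - 1*5)) = 0*(1 + (3 - 5)) = 0*(1 - 2) = 0*(-1) = 0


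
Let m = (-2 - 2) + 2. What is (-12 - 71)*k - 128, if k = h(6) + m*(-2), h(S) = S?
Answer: -958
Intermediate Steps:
m = -2 (m = -4 + 2 = -2)
k = 10 (k = 6 - 2*(-2) = 6 + 4 = 10)
(-12 - 71)*k - 128 = (-12 - 71)*10 - 128 = -83*10 - 128 = -830 - 128 = -958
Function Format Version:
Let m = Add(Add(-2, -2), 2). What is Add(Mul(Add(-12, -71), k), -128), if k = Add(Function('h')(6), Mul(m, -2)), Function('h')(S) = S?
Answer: -958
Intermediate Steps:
m = -2 (m = Add(-4, 2) = -2)
k = 10 (k = Add(6, Mul(-2, -2)) = Add(6, 4) = 10)
Add(Mul(Add(-12, -71), k), -128) = Add(Mul(Add(-12, -71), 10), -128) = Add(Mul(-83, 10), -128) = Add(-830, -128) = -958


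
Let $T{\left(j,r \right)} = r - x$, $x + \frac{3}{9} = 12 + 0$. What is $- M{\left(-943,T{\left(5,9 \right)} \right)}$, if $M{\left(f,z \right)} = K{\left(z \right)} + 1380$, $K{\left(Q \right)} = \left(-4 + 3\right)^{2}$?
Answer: $-1381$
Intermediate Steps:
$K{\left(Q \right)} = 1$ ($K{\left(Q \right)} = \left(-1\right)^{2} = 1$)
$x = \frac{35}{3}$ ($x = - \frac{1}{3} + \left(12 + 0\right) = - \frac{1}{3} + 12 = \frac{35}{3} \approx 11.667$)
$T{\left(j,r \right)} = - \frac{35}{3} + r$ ($T{\left(j,r \right)} = r - \frac{35}{3} = - \frac{35}{3} + r$)
$M{\left(f,z \right)} = 1381$ ($M{\left(f,z \right)} = 1 + 1380 = 1381$)
$- M{\left(-943,T{\left(5,9 \right)} \right)} = \left(-1\right) 1381 = -1381$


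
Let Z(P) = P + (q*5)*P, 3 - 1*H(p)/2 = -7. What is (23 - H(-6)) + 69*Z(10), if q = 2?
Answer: 7593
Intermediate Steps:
H(p) = 20 (H(p) = 6 - 2*(-7) = 6 + 14 = 20)
Z(P) = 11*P (Z(P) = P + (2*5)*P = P + 10*P = 11*P)
(23 - H(-6)) + 69*Z(10) = (23 - 1*20) + 69*(11*10) = (23 - 20) + 69*110 = 3 + 7590 = 7593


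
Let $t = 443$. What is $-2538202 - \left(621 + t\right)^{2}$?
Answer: $-3670298$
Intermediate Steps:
$-2538202 - \left(621 + t\right)^{2} = -2538202 - \left(621 + 443\right)^{2} = -2538202 - 1064^{2} = -2538202 - 1132096 = -3670298$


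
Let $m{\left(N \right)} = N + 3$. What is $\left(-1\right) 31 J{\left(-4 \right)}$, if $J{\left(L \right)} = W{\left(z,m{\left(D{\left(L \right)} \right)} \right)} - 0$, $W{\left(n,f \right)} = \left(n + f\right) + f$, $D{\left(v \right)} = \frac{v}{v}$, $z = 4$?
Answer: $-372$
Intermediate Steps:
$D{\left(v \right)} = 1$
$m{\left(N \right)} = 3 + N$
$W{\left(n,f \right)} = n + 2 f$ ($W{\left(n,f \right)} = \left(f + n\right) + f = n + 2 f$)
$J{\left(L \right)} = 12$ ($J{\left(L \right)} = \left(4 + 2 \left(3 + 1\right)\right) - 0 = \left(4 + 2 \cdot 4\right) + 0 = \left(4 + 8\right) + 0 = 12 + 0 = 12$)
$\left(-1\right) 31 J{\left(-4 \right)} = \left(-1\right) 31 \cdot 12 = \left(-31\right) 12 = -372$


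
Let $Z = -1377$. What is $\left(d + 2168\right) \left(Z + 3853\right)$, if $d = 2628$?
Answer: $11874896$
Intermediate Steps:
$\left(d + 2168\right) \left(Z + 3853\right) = \left(2628 + 2168\right) \left(-1377 + 3853\right) = 4796 \cdot 2476 = 11874896$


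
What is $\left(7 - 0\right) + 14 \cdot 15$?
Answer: $217$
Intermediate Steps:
$\left(7 - 0\right) + 14 \cdot 15 = \left(7 + 0\right) + 210 = 7 + 210 = 217$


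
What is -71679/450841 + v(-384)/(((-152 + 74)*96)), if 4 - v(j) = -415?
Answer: -725634731/3375897408 ≈ -0.21495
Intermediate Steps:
v(j) = 419 (v(j) = 4 - 1*(-415) = 4 + 415 = 419)
-71679/450841 + v(-384)/(((-152 + 74)*96)) = -71679/450841 + 419/(((-152 + 74)*96)) = -71679*1/450841 + 419/((-78*96)) = -71679/450841 + 419/(-7488) = -71679/450841 + 419*(-1/7488) = -71679/450841 - 419/7488 = -725634731/3375897408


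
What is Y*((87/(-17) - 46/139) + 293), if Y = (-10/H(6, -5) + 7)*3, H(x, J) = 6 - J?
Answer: 136576284/25993 ≈ 5254.4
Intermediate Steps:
Y = 201/11 (Y = (-10/(6 - 1*(-5)) + 7)*3 = (-10/(6 + 5) + 7)*3 = (-10/11 + 7)*3 = (67/11)*3 = 201/11 ≈ 18.273)
Y*((87/(-17) - 46/139) + 293) = 201*((87/(-17) - 46/139) + 293)/11 = 201*((87*(-1/17) - 46*1/139) + 293)/11 = 201*((-87/17 - 46/139) + 293)/11 = 201*(-12875/2363 + 293)/11 = (201/11)*(679484/2363) = 136576284/25993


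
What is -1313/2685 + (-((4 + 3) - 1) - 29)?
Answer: -95288/2685 ≈ -35.489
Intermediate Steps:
-1313/2685 + (-((4 + 3) - 1) - 29) = -1313*1/2685 + (-(7 - 1) - 29) = -1313/2685 + (-1*6 - 29) = -1313/2685 + (-6 - 29) = -1313/2685 - 35 = -95288/2685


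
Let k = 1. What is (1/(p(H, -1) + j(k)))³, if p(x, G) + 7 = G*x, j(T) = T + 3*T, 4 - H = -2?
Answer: -1/729 ≈ -0.0013717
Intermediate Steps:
H = 6 (H = 4 - 1*(-2) = 4 + 2 = 6)
j(T) = 4*T
p(x, G) = -7 + G*x
(1/(p(H, -1) + j(k)))³ = (1/((-7 - 1*6) + 4*1))³ = (1/((-7 - 6) + 4))³ = (1/(-13 + 4))³ = (1/(-9))³ = (-⅑)³ = -1/729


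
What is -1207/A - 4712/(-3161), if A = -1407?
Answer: 10445111/4447527 ≈ 2.3485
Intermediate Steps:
-1207/A - 4712/(-3161) = -1207/(-1407) - 4712/(-3161) = -1207*(-1/1407) - 4712*(-1/3161) = 1207/1407 + 4712/3161 = 10445111/4447527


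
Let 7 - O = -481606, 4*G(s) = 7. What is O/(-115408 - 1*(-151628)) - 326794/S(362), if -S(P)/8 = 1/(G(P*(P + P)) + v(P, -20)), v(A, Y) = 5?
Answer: 39950041997/144880 ≈ 2.7575e+5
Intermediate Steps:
G(s) = 7/4 (G(s) = (¼)*7 = 7/4)
O = 481613 (O = 7 - 1*(-481606) = 7 + 481606 = 481613)
S(P) = -32/27 (S(P) = -8/(7/4 + 5) = -8/27/4 = -8*4/27 = -32/27)
O/(-115408 - 1*(-151628)) - 326794/S(362) = 481613/(-115408 - 1*(-151628)) - 326794/(-32/27) = 481613/(-115408 + 151628) - 326794*(-27/32) = 481613/36220 + 4411719/16 = 39950041997/144880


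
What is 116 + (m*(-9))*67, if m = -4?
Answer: 2528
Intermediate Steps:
116 + (m*(-9))*67 = 116 - 4*(-9)*67 = 116 + 36*67 = 116 + 2412 = 2528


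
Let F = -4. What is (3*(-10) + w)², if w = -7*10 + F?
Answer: 10816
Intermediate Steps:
w = -74 (w = -7*10 - 4 = -70 - 4 = -74)
(3*(-10) + w)² = (3*(-10) - 74)² = (-30 - 74)² = (-104)² = 10816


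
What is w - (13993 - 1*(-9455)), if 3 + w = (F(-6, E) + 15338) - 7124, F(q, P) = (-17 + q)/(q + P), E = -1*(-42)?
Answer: -548555/36 ≈ -15238.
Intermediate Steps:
E = 42
F(q, P) = (-17 + q)/(P + q)
w = 295573/36 (w = -3 + (((-17 - 6)/(42 - 6) + 15338) - 7124) = -3 + ((-23/36 + 15338) - 7124) = -3 + (552145/36 - 7124) = -3 + 295681/36 = 295573/36 ≈ 8210.4)
w - (13993 - 1*(-9455)) = 295573/36 - (13993 - 1*(-9455)) = 295573/36 - (13993 + 9455) = 295573/36 - 1*23448 = 295573/36 - 23448 = -548555/36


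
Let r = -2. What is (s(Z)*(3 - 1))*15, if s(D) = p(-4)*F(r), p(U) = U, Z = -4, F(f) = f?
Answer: 240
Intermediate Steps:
s(D) = 8 (s(D) = -4*(-2) = 8)
(s(Z)*(3 - 1))*15 = (8*(3 - 1))*15 = (8*2)*15 = 16*15 = 240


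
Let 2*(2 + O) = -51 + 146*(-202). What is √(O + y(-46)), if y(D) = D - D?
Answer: 21*I*√134/2 ≈ 121.55*I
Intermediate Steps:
y(D) = 0
O = -29547/2 (O = -2 + (-51 + 146*(-202))/2 = -2 + (-51 - 29492)/2 = -2 + (½)*(-29543) = -2 - 29543/2 = -29547/2 ≈ -14774.)
√(O + y(-46)) = √(-29547/2 + 0) = √(-29547/2) = 21*I*√134/2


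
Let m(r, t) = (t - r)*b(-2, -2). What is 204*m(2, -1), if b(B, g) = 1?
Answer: -612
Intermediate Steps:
m(r, t) = t - r (m(r, t) = (t - r)*1 = t - r)
204*m(2, -1) = 204*(-1 - 1*2) = 204*(-1 - 2) = 204*(-3) = -612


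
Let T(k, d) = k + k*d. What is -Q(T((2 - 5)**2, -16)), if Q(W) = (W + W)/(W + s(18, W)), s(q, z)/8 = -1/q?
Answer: -2430/1219 ≈ -1.9934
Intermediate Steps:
T(k, d) = k + d*k
s(q, z) = -8/q (s(q, z) = 8*(-1/q) = -8/q)
Q(W) = 2*W/(-4/9 + W) (Q(W) = (W + W)/(W - 8/18) = (2*W)/(W - 8*1/18) = (2*W)/(W - 4/9) = (2*W)/(-4/9 + W) = 2*W/(-4/9 + W))
-Q(T((2 - 5)**2, -16)) = -18*(2 - 5)**2*(1 - 16)/(-4 + 9*((2 - 5)**2*(1 - 16))) = -18*(-3)**2*(-15)/(-4 + 9*((-3)**2*(-15))) = -18*9*(-15)/(-4 + 9*(9*(-15))) = -18*(-135)/(-4 + 9*(-135)) = -18*(-135)/(-4 - 1215) = -18*(-135)/(-1219) = -18*(-135)*(-1)/1219 = -1*2430/1219 = -2430/1219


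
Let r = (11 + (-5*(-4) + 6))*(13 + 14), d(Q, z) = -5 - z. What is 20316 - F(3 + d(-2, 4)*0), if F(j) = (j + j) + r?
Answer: 19311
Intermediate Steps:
r = 999 (r = (11 + (20 + 6))*27 = (11 + 26)*27 = 37*27 = 999)
F(j) = 999 + 2*j (F(j) = (j + j) + 999 = 2*j + 999 = 999 + 2*j)
20316 - F(3 + d(-2, 4)*0) = 20316 - (999 + 2*(3 + (-5 - 1*4)*0)) = 20316 - (999 + 2*(3 + (-5 - 4)*0)) = 20316 - (999 + 2*(3 - 9*0)) = 20316 - (999 + 2*(3 + 0)) = 20316 - (999 + 2*3) = 20316 - (999 + 6) = 20316 - 1*1005 = 20316 - 1005 = 19311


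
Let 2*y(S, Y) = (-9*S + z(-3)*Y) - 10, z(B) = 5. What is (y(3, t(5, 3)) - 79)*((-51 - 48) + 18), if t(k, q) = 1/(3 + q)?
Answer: 31455/4 ≈ 7863.8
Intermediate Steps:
y(S, Y) = -5 - 9*S/2 + 5*Y/2 (y(S, Y) = ((-9*S + 5*Y) - 10)/2 = (-10 - 9*S + 5*Y)/2 = -5 - 9*S/2 + 5*Y/2)
(y(3, t(5, 3)) - 79)*((-51 - 48) + 18) = ((-5 - 9/2*3 + 5/(2*(3 + 3))) - 79)*((-51 - 48) + 18) = ((-5 - 27/2 + (5/2)/6) - 79)*(-99 + 18) = ((-5 - 27/2 + (5/2)*(⅙)) - 79)*(-81) = ((-5 - 27/2 + 5/12) - 79)*(-81) = (-217/12 - 79)*(-81) = -1165/12*(-81) = 31455/4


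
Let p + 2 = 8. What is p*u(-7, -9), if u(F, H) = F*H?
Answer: 378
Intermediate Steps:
p = 6 (p = -2 + 8 = 6)
p*u(-7, -9) = 6*(-7*(-9)) = 6*63 = 378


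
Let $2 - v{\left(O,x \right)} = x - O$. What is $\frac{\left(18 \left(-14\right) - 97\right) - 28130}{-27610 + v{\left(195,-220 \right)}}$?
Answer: $\frac{28479}{27193} \approx 1.0473$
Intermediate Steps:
$v{\left(O,x \right)} = 2 + O - x$ ($v{\left(O,x \right)} = 2 - \left(x - O\right) = 2 + \left(O - x\right) = 2 + O - x$)
$\frac{\left(18 \left(-14\right) - 97\right) - 28130}{-27610 + v{\left(195,-220 \right)}} = \frac{\left(18 \left(-14\right) - 97\right) - 28130}{-27610 + \left(2 + 195 - -220\right)} = \frac{\left(-252 - 97\right) - 28130}{-27610 + \left(2 + 195 + 220\right)} = \frac{-349 - 28130}{-27610 + 417} = - \frac{28479}{-27193} = \left(-28479\right) \left(- \frac{1}{27193}\right) = \frac{28479}{27193}$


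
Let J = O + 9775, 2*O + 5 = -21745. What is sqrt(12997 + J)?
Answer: sqrt(11897) ≈ 109.07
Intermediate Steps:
O = -10875 (O = -5/2 + (1/2)*(-21745) = -5/2 - 21745/2 = -10875)
J = -1100 (J = -10875 + 9775 = -1100)
sqrt(12997 + J) = sqrt(12997 - 1100) = sqrt(11897)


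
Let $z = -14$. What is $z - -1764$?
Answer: $1750$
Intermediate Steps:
$z - -1764 = -14 - -1764 = -14 + 1764 = 1750$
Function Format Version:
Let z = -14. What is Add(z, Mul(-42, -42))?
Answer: 1750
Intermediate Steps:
Add(z, Mul(-42, -42)) = Add(-14, Mul(-42, -42)) = Add(-14, 1764) = 1750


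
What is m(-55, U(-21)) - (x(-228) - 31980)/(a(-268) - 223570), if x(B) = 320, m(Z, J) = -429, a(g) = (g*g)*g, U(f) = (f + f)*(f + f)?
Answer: -4176846059/9736201 ≈ -429.00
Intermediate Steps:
U(f) = 4*f² (U(f) = (2*f)*(2*f) = 4*f²)
a(g) = g³ (a(g) = g²*g = g³)
m(-55, U(-21)) - (x(-228) - 31980)/(a(-268) - 223570) = -429 - (320 - 31980)/((-268)³ - 223570) = -429 - (-31660)/(-19248832 - 223570) = -429 - (-31660)/(-19472402) = -429 - (-31660)*(-1)/19472402 = -429 - 1*15830/9736201 = -429 - 15830/9736201 = -4176846059/9736201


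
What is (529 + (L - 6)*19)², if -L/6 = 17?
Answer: 2319529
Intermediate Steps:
L = -102 (L = -6*17 = -102)
(529 + (L - 6)*19)² = (529 + (-102 - 6)*19)² = (529 - 108*19)² = (529 - 2052)² = (-1523)² = 2319529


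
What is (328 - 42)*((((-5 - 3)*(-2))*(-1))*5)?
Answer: -22880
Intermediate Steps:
(328 - 42)*((((-5 - 3)*(-2))*(-1))*5) = 286*((-8*(-2)*(-1))*5) = 286*((16*(-1))*5) = 286*(-16*5) = 286*(-80) = -22880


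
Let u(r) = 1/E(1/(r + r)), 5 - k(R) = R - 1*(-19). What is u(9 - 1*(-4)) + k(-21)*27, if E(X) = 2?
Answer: 379/2 ≈ 189.50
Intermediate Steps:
k(R) = -14 - R (k(R) = 5 - (R - 1*(-19)) = 5 - (R + 19) = 5 - (19 + R) = 5 + (-19 - R) = -14 - R)
u(r) = 1/2
u(9 - 1*(-4)) + k(-21)*27 = 1/2 + (-14 - 1*(-21))*27 = 1/2 + (-14 + 21)*27 = 1/2 + 7*27 = 1/2 + 189 = 379/2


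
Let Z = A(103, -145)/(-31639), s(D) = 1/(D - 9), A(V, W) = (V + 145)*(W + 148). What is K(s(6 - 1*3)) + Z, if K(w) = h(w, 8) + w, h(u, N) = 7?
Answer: 1292735/189834 ≈ 6.8098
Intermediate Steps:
A(V, W) = (145 + V)*(148 + W)
s(D) = 1/(-9 + D)
Z = -744/31639 (Z = (21460 + 145*(-145) + 148*103 + 103*(-145))/(-31639) = (21460 - 21025 + 15244 - 14935)*(-1/31639) = 744*(-1/31639) = -744/31639 ≈ -0.023515)
K(w) = 7 + w
K(s(6 - 1*3)) + Z = (7 + 1/(-9 + (6 - 1*3))) - 744/31639 = (7 + 1/(-9 + (6 - 3))) - 744/31639 = (7 + 1/(-9 + 3)) - 744/31639 = (7 + 1/(-6)) - 744/31639 = (7 - 1/6) - 744/31639 = 41/6 - 744/31639 = 1292735/189834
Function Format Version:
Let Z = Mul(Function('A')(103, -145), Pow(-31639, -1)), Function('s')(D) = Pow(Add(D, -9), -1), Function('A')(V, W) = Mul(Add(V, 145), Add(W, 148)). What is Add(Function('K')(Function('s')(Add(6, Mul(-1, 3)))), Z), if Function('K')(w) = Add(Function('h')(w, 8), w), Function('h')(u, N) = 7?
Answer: Rational(1292735, 189834) ≈ 6.8098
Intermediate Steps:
Function('A')(V, W) = Mul(Add(145, V), Add(148, W))
Function('s')(D) = Pow(Add(-9, D), -1)
Z = Rational(-744, 31639) (Z = Mul(Add(21460, Mul(145, -145), Mul(148, 103), Mul(103, -145)), Pow(-31639, -1)) = Mul(Add(21460, -21025, 15244, -14935), Rational(-1, 31639)) = Mul(744, Rational(-1, 31639)) = Rational(-744, 31639) ≈ -0.023515)
Function('K')(w) = Add(7, w)
Add(Function('K')(Function('s')(Add(6, Mul(-1, 3)))), Z) = Add(Add(7, Pow(Add(-9, Add(6, Mul(-1, 3))), -1)), Rational(-744, 31639)) = Add(Add(7, Pow(Add(-9, Add(6, -3)), -1)), Rational(-744, 31639)) = Add(Add(7, Pow(Add(-9, 3), -1)), Rational(-744, 31639)) = Add(Add(7, Pow(-6, -1)), Rational(-744, 31639)) = Add(Add(7, Rational(-1, 6)), Rational(-744, 31639)) = Add(Rational(41, 6), Rational(-744, 31639)) = Rational(1292735, 189834)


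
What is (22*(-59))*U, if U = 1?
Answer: -1298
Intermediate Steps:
(22*(-59))*U = (22*(-59))*1 = -1298*1 = -1298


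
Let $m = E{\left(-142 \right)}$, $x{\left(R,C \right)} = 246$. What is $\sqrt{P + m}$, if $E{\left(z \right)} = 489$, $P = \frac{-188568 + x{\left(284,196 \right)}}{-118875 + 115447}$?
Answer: $\frac{\sqrt{1597974198}}{1714} \approx 23.322$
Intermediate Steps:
$P = \frac{94161}{1714}$ ($P = \frac{-188568 + 246}{-118875 + 115447} = - \frac{188322}{-3428} = \left(-188322\right) \left(- \frac{1}{3428}\right) = \frac{94161}{1714} \approx 54.936$)
$m = 489$
$\sqrt{P + m} = \sqrt{\frac{94161}{1714} + 489} = \sqrt{\frac{932307}{1714}} = \frac{\sqrt{1597974198}}{1714}$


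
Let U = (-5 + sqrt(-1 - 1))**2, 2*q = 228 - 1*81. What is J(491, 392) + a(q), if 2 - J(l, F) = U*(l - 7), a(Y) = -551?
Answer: -11681 + 4840*I*sqrt(2) ≈ -11681.0 + 6844.8*I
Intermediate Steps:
q = 147/2 (q = (228 - 1*81)/2 = (228 - 81)/2 = (1/2)*147 = 147/2 ≈ 73.500)
U = (-5 + I*sqrt(2))**2 (U = (-5 + sqrt(-2))**2 = (-5 + I*sqrt(2))**2 ≈ 23.0 - 14.142*I)
J(l, F) = 2 - (5 - I*sqrt(2))**2*(-7 + l) (J(l, F) = 2 - (5 - I*sqrt(2))**2*(l - 7) = 2 - (5 - I*sqrt(2))**2*(-7 + l))
J(491, 392) + a(q) = (163 - 23*491 - 70*I*sqrt(2) + 10*I*491*sqrt(2)) - 551 = (163 - 11293 - 70*I*sqrt(2) + 4910*I*sqrt(2)) - 551 = (-11130 + 4840*I*sqrt(2)) - 551 = -11681 + 4840*I*sqrt(2)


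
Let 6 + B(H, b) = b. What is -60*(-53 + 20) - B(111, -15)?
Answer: 2001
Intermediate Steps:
B(H, b) = -6 + b
-60*(-53 + 20) - B(111, -15) = -60*(-53 + 20) - (-6 - 15) = -60*(-33) - 1*(-21) = 1980 + 21 = 2001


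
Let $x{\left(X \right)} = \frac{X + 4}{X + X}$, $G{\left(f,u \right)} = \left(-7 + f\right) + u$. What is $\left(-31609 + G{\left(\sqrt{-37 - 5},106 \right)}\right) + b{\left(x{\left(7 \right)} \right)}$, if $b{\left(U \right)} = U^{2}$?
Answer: $- \frac{6175839}{196} + i \sqrt{42} \approx -31509.0 + 6.4807 i$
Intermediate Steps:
$G{\left(f,u \right)} = -7 + f + u$
$x{\left(X \right)} = \frac{4 + X}{2 X}$
$\left(-31609 + G{\left(\sqrt{-37 - 5},106 \right)}\right) + b{\left(x{\left(7 \right)} \right)} = \left(-31609 + \left(-7 + \sqrt{-37 - 5} + 106\right)\right) + \left(\frac{4 + 7}{2 \cdot 7}\right)^{2} = \left(-31609 + \left(-7 + \sqrt{-42} + 106\right)\right) + \left(\frac{1}{2} \cdot \frac{1}{7} \cdot 11\right)^{2} = \left(-31609 + \left(-7 + i \sqrt{42} + 106\right)\right) + \left(\frac{11}{14}\right)^{2} = \left(-31609 + \left(99 + i \sqrt{42}\right)\right) + \frac{121}{196} = \left(-31510 + i \sqrt{42}\right) + \frac{121}{196} = - \frac{6175839}{196} + i \sqrt{42}$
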